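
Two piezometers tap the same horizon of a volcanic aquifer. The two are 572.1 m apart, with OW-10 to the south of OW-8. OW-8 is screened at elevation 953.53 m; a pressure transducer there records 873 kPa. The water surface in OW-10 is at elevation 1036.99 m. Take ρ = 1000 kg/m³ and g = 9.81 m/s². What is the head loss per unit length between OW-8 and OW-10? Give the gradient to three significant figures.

Pressure head at OW-8: ψ = P/(ρg) = 873×1000 / (1000 × 9.81) = 88.99 m.
Total head at OW-8: h = z + ψ = 953.53 + 88.99 = 1042.52 m.
Total head at OW-10: h = 1036.99 m (water level in the piezometer is the total head).
Head difference: h(OW-8) − h(OW-10) = 1042.52 − 1036.99 = 5.53 m.
Hydraulic gradient: i = |Δh| / L = 5.53 / 572.1 = 0.00967.

i ≈ 0.00967 m/m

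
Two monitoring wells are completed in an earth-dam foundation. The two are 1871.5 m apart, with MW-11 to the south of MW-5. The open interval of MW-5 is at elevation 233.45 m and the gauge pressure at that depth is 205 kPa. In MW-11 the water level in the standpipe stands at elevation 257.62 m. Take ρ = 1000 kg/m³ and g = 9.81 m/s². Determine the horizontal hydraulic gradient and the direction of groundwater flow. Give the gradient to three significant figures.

Pressure head at MW-5: ψ = P/(ρg) = 205×1000 / (1000 × 9.81) = 20.90 m.
Total head at MW-5: h = z + ψ = 233.45 + 20.90 = 254.35 m.
Total head at MW-11: h = 257.62 m (water level in the piezometer is the total head).
Head difference: h(MW-5) − h(MW-11) = 254.35 − 257.62 = -3.27 m.
Hydraulic gradient: i = |Δh| / L = 3.27 / 1871.5 = 0.00175.
Flow is from higher to lower head: from MW-11 toward MW-5, i.e. toward the north.

i ≈ 0.00175; groundwater flows toward the north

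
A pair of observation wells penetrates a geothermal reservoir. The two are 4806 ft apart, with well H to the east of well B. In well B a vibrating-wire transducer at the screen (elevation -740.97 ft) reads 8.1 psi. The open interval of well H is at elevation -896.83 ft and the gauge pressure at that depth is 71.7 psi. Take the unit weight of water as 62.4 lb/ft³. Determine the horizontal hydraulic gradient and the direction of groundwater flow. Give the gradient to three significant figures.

Pressure head at well B: ψ = 144·P/γ = 144 × 8.1 / 62.4 = 18.69 ft.
Total head at well B: h = z + ψ = -740.97 + 18.69 = -722.28 ft.
Pressure head at well H: ψ = 144·P/γ = 144 × 71.7 / 62.4 = 165.46 ft.
Total head at well H: h = z + ψ = -896.83 + 165.46 = -731.37 ft.
Head difference: h(well B) − h(well H) = -722.28 − (-731.37) = 9.09 ft.
Hydraulic gradient: i = |Δh| / L = 9.09 / 4806 = 0.00189.
Flow is from higher to lower head: from well B toward well H, i.e. toward the east.

i ≈ 0.00189; groundwater flows toward the east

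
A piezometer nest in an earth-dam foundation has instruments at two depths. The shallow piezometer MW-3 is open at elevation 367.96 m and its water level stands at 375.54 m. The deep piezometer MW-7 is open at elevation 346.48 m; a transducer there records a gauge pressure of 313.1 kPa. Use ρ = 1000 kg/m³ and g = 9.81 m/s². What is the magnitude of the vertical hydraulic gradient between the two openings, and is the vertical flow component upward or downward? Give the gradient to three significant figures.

|i_v| ≈ 0.133; vertical flow is upward

Total head at MW-3: h = 375.54 m (water level in the standpipe).
Pressure head at MW-7: ψ = P/(ρg) = 313.1×1000 / (1000 × 9.81) = 31.92 m.
Total head at MW-7: h = z + ψ = 346.48 + 31.92 = 378.40 m.
Δh = h(MW-3) − h(MW-7) = 375.54 − 378.40 = -2.86 m.
Vertical separation Δz = 367.96 − 346.48 = 21.48 m.
|i_v| = |Δh| / Δz = 2.86 / 21.48 = 0.133.
Head is higher in the deep piezometer, so vertical flow is upward (discharge condition).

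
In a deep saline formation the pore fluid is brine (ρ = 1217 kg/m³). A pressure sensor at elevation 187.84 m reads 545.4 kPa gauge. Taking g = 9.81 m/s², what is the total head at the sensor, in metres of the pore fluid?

ψ = P/(ρg) = 545.4×1000 / (1217 × 9.81) = 45.68 m.
h = z + ψ = 187.84 + 45.68 = 233.52 m.

h ≈ 233.52 m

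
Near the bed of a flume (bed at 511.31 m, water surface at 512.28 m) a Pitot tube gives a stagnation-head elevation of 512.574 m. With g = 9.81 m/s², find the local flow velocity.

v ≈ 2.40 m/s

Near the bed, under hydrostatic conditions, the piezometric head (z + ψ) equals the free-surface elevation, 512.28 m.
Velocity head = total − piezometric = 512.574 − 512.28 = 0.294 m.
v = √(2g·h_v) = √(2 × 9.81 × 0.294) = 2.40 m/s.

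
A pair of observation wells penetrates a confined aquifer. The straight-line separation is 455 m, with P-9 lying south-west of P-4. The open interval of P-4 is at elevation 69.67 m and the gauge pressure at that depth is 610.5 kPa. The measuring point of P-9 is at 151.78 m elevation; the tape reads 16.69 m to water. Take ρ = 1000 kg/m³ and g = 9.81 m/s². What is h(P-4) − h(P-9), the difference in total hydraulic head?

Δh ≈ -3.19 m

Pressure head at P-4: ψ = P/(ρg) = 610.5×1000 / (1000 × 9.81) = 62.23 m.
Total head at P-4: h = z + ψ = 69.67 + 62.23 = 131.90 m.
Total head at P-9: h = 151.78 − 16.69 = 135.09 m.
Head difference: h(P-4) − h(P-9) = 131.90 − 135.09 = -3.19 m.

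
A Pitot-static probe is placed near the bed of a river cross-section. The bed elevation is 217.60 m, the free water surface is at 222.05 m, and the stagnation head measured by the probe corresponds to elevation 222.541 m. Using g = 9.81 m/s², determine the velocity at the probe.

v ≈ 3.10 m/s

Near the bed, under hydrostatic conditions, the piezometric head (z + ψ) equals the free-surface elevation, 222.05 m.
Velocity head = total − piezometric = 222.541 − 222.05 = 0.491 m.
v = √(2g·h_v) = √(2 × 9.81 × 0.491) = 3.10 m/s.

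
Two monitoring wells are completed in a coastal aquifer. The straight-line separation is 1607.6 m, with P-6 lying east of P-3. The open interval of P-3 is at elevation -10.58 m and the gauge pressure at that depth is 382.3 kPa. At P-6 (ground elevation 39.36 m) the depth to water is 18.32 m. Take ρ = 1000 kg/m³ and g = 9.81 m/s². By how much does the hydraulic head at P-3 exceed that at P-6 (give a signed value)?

Pressure head at P-3: ψ = P/(ρg) = 382.3×1000 / (1000 × 9.81) = 38.97 m.
Total head at P-3: h = z + ψ = -10.58 + 38.97 = 28.39 m.
Total head at P-6: h = 39.36 − 18.32 = 21.04 m.
Head difference: h(P-3) − h(P-6) = 28.39 − 21.04 = 7.35 m.

Δh ≈ 7.35 m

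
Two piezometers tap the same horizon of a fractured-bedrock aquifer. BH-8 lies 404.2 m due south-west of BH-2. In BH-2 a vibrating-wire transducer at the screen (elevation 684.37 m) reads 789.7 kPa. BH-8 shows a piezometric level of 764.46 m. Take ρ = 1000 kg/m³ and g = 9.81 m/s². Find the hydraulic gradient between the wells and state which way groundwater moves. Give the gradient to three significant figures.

i ≈ 0.00101; groundwater flows toward the south-west

Pressure head at BH-2: ψ = P/(ρg) = 789.7×1000 / (1000 × 9.81) = 80.50 m.
Total head at BH-2: h = z + ψ = 684.37 + 80.50 = 764.87 m.
Total head at BH-8: h = 764.46 m (water level in the piezometer is the total head).
Head difference: h(BH-2) − h(BH-8) = 764.87 − 764.46 = 0.41 m.
Hydraulic gradient: i = |Δh| / L = 0.41 / 404.2 = 0.00101.
Flow is from higher to lower head: from BH-2 toward BH-8, i.e. toward the south-west.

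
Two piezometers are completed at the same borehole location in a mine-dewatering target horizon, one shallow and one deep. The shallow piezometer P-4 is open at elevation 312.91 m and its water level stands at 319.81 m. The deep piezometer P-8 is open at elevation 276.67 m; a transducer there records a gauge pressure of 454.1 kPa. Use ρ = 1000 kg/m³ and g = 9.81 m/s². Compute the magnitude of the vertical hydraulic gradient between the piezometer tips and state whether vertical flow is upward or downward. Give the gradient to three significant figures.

|i_v| ≈ 0.0869; vertical flow is upward

Total head at P-4: h = 319.81 m (water level in the standpipe).
Pressure head at P-8: ψ = P/(ρg) = 454.1×1000 / (1000 × 9.81) = 46.29 m.
Total head at P-8: h = z + ψ = 276.67 + 46.29 = 322.96 m.
Δh = h(P-4) − h(P-8) = 319.81 − 322.96 = -3.15 m.
Vertical separation Δz = 312.91 − 276.67 = 36.24 m.
|i_v| = |Δh| / Δz = 3.15 / 36.24 = 0.0869.
Head is higher in the deep piezometer, so vertical flow is upward (discharge condition).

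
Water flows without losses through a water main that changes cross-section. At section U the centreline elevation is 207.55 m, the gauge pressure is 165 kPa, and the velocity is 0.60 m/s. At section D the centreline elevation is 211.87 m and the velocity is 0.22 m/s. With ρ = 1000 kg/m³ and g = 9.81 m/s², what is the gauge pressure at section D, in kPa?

P₂ ≈ 123 kPa

Pressure head at U: ψ₁ = P₁/(ρg) = 165×1000 / (1000 × 9.81) = 16.82 m.
Velocity heads: v₁²/2g = 0.60²/19.62 = 0.018 m; v₂²/2g = 0.22²/19.62 = 0.002 m.
Total head H = z₁ + ψ₁ + v₁²/2g = 207.55 + 16.82 + 0.018 = 224.39 m.
ψ₂ = H − z₂ − v₂²/2g = 224.39 − 211.87 − 0.002 = 12.52 m.
P₂ = ρgψ₂ = 1000 × 9.81 × 12.52 ≈ 123 kPa.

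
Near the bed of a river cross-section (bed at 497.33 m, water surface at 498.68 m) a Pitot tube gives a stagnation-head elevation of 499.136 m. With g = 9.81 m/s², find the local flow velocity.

v ≈ 2.99 m/s

Near the bed, under hydrostatic conditions, the piezometric head (z + ψ) equals the free-surface elevation, 498.68 m.
Velocity head = total − piezometric = 499.136 − 498.68 = 0.456 m.
v = √(2g·h_v) = √(2 × 9.81 × 0.456) = 2.99 m/s.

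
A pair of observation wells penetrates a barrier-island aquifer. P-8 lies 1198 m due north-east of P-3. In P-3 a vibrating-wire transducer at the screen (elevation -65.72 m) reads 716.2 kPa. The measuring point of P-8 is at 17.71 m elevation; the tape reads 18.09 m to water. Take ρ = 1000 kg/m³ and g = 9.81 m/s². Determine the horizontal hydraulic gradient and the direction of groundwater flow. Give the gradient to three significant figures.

Pressure head at P-3: ψ = P/(ρg) = 716.2×1000 / (1000 × 9.81) = 73.01 m.
Total head at P-3: h = z + ψ = -65.72 + 73.01 = 7.29 m.
Total head at P-8: h = 17.71 − 18.09 = -0.38 m.
Head difference: h(P-3) − h(P-8) = 7.29 − (-0.38) = 7.67 m.
Hydraulic gradient: i = |Δh| / L = 7.67 / 1198 = 0.00640.
Flow is from higher to lower head: from P-3 toward P-8, i.e. toward the north-east.

i ≈ 0.00640; groundwater flows toward the north-east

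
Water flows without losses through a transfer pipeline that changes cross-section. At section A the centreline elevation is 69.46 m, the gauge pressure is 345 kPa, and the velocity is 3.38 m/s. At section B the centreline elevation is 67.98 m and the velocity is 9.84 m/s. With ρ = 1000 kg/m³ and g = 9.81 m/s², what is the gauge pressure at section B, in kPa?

P₂ ≈ 317 kPa

Pressure head at A: ψ₁ = P₁/(ρg) = 345×1000 / (1000 × 9.81) = 35.17 m.
Velocity heads: v₁²/2g = 3.38²/19.62 = 0.582 m; v₂²/2g = 9.84²/19.62 = 4.935 m.
Total head H = z₁ + ψ₁ + v₁²/2g = 69.46 + 35.17 + 0.582 = 105.21 m.
ψ₂ = H − z₂ − v₂²/2g = 105.21 − 67.98 − 4.935 = 32.29 m.
P₂ = ρgψ₂ = 1000 × 9.81 × 32.29 ≈ 317 kPa.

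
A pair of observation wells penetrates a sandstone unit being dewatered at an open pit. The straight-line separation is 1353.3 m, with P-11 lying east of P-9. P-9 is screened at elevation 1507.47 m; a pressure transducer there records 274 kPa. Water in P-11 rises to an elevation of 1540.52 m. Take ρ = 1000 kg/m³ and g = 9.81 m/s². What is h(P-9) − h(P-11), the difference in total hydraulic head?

Pressure head at P-9: ψ = P/(ρg) = 274×1000 / (1000 × 9.81) = 27.93 m.
Total head at P-9: h = z + ψ = 1507.47 + 27.93 = 1535.40 m.
Total head at P-11: h = 1540.52 m (water level in the piezometer is the total head).
Head difference: h(P-9) − h(P-11) = 1535.40 − 1540.52 = -5.12 m.

Δh ≈ -5.12 m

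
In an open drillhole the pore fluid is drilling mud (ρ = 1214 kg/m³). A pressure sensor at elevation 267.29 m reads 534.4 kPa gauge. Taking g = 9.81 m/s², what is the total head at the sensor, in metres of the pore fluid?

h ≈ 312.16 m

ψ = P/(ρg) = 534.4×1000 / (1214 × 9.81) = 44.87 m.
h = z + ψ = 267.29 + 44.87 = 312.16 m.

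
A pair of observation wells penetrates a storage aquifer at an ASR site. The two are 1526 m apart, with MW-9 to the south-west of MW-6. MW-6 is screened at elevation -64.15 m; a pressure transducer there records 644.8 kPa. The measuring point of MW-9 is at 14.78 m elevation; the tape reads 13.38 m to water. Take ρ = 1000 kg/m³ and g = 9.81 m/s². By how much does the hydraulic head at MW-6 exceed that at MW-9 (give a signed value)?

Δh ≈ 0.18 m

Pressure head at MW-6: ψ = P/(ρg) = 644.8×1000 / (1000 × 9.81) = 65.73 m.
Total head at MW-6: h = z + ψ = -64.15 + 65.73 = 1.58 m.
Total head at MW-9: h = 14.78 − 13.38 = 1.40 m.
Head difference: h(MW-6) − h(MW-9) = 1.58 − 1.40 = 0.18 m.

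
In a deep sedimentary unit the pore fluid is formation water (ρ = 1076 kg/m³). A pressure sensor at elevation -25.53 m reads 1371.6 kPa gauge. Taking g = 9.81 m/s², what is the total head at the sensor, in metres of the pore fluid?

ψ = P/(ρg) = 1371.6×1000 / (1076 × 9.81) = 129.94 m.
h = z + ψ = -25.53 + 129.94 = 104.41 m.

h ≈ 104.41 m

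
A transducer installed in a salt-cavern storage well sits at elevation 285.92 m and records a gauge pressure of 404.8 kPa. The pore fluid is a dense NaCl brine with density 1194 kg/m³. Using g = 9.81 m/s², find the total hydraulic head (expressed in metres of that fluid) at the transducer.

ψ = P/(ρg) = 404.8×1000 / (1194 × 9.81) = 34.56 m.
h = z + ψ = 285.92 + 34.56 = 320.48 m.

h ≈ 320.48 m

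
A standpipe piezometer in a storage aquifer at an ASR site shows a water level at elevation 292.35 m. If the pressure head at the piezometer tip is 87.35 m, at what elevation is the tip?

z ≈ 205.00 m

z = h − ψ = 292.35 − 87.35 = 205.00 m.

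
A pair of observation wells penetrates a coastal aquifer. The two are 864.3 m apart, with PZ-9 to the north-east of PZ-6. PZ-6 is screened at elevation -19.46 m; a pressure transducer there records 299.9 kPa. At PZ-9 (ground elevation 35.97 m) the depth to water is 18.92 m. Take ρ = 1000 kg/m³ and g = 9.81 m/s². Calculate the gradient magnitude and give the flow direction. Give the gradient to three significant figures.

i ≈ 0.00687; groundwater flows toward the south-west

Pressure head at PZ-6: ψ = P/(ρg) = 299.9×1000 / (1000 × 9.81) = 30.57 m.
Total head at PZ-6: h = z + ψ = -19.46 + 30.57 = 11.11 m.
Total head at PZ-9: h = 35.97 − 18.92 = 17.05 m.
Head difference: h(PZ-6) − h(PZ-9) = 11.11 − 17.05 = -5.94 m.
Hydraulic gradient: i = |Δh| / L = 5.94 / 864.3 = 0.00687.
Flow is from higher to lower head: from PZ-9 toward PZ-6, i.e. toward the south-west.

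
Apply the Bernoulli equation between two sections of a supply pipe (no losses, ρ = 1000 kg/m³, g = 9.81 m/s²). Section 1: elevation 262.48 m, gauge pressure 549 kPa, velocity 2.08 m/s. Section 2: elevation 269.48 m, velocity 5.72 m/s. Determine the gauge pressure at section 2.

P₂ ≈ 466 kPa

Pressure head at 1: ψ₁ = P₁/(ρg) = 549×1000 / (1000 × 9.81) = 55.96 m.
Velocity heads: v₁²/2g = 2.08²/19.62 = 0.221 m; v₂²/2g = 5.72²/19.62 = 1.668 m.
Total head H = z₁ + ψ₁ + v₁²/2g = 262.48 + 55.96 + 0.221 = 318.66 m.
ψ₂ = H − z₂ − v₂²/2g = 318.66 − 269.48 − 1.668 = 47.51 m.
P₂ = ρgψ₂ = 1000 × 9.81 × 47.51 ≈ 466 kPa.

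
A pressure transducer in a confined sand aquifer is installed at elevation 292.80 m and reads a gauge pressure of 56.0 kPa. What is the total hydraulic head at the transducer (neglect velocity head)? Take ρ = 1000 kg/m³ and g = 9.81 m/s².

h ≈ 298.51 m

ψ = P/(ρg) = 56.0×1000 / (1000 × 9.81) = 5.71 m.
h = z + ψ = 292.80 + 5.71 = 298.51 m.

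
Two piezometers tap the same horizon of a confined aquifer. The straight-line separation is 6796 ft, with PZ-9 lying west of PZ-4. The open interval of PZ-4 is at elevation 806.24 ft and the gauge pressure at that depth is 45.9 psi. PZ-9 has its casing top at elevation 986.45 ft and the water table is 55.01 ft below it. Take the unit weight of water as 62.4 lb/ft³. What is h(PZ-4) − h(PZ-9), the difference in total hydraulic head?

Pressure head at PZ-4: ψ = 144·P/γ = 144 × 45.9 / 62.4 = 105.92 ft.
Total head at PZ-4: h = z + ψ = 806.24 + 105.92 = 912.16 ft.
Total head at PZ-9: h = 986.45 − 55.01 = 931.44 ft.
Head difference: h(PZ-4) − h(PZ-9) = 912.16 − 931.44 = -19.28 ft.

Δh ≈ -19.28 ft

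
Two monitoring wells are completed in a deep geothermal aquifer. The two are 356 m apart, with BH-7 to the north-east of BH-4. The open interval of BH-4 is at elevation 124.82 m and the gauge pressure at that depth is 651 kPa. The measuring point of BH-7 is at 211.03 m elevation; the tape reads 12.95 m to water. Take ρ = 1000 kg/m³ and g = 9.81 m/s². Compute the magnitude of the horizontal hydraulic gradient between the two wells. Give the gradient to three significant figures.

Pressure head at BH-4: ψ = P/(ρg) = 651×1000 / (1000 × 9.81) = 66.36 m.
Total head at BH-4: h = z + ψ = 124.82 + 66.36 = 191.18 m.
Total head at BH-7: h = 211.03 − 12.95 = 198.08 m.
Head difference: h(BH-4) − h(BH-7) = 191.18 − 198.08 = -6.90 m.
Hydraulic gradient: i = |Δh| / L = 6.90 / 356 = 0.0194.

i ≈ 0.0194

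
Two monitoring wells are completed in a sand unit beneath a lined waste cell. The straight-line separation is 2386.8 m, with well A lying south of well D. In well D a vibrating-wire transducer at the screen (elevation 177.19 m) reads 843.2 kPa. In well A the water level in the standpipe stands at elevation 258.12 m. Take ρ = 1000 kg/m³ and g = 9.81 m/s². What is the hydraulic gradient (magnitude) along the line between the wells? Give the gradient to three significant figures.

Pressure head at well D: ψ = P/(ρg) = 843.2×1000 / (1000 × 9.81) = 85.95 m.
Total head at well D: h = z + ψ = 177.19 + 85.95 = 263.14 m.
Total head at well A: h = 258.12 m (water level in the piezometer is the total head).
Head difference: h(well D) − h(well A) = 263.14 − 258.12 = 5.02 m.
Hydraulic gradient: i = |Δh| / L = 5.02 / 2386.8 = 0.00210.

i ≈ 0.00210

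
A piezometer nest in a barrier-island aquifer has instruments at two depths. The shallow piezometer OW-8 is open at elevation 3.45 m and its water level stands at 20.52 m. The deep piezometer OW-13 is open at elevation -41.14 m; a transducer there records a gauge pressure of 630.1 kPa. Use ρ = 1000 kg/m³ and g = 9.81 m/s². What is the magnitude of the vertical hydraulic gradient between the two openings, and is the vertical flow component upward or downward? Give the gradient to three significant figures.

|i_v| ≈ 0.0576; vertical flow is upward

Total head at OW-8: h = 20.52 m (water level in the standpipe).
Pressure head at OW-13: ψ = P/(ρg) = 630.1×1000 / (1000 × 9.81) = 64.23 m.
Total head at OW-13: h = z + ψ = -41.14 + 64.23 = 23.09 m.
Δh = h(OW-8) − h(OW-13) = 20.52 − 23.09 = -2.57 m.
Vertical separation Δz = 3.45 − (-41.14) = 44.59 m.
|i_v| = |Δh| / Δz = 2.57 / 44.59 = 0.0576.
Head is higher in the deep piezometer, so vertical flow is upward (discharge condition).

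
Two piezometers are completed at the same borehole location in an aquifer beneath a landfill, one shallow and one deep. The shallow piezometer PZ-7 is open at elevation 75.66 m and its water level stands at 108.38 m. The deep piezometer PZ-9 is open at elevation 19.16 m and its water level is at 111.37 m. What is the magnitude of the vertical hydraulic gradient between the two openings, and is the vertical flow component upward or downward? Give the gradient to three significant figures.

|i_v| ≈ 0.0529; vertical flow is upward

Total head at PZ-7: h = 108.38 m (water level in the standpipe).
Total head at PZ-9: h = 111.37 m.
Δh = h(PZ-7) − h(PZ-9) = 108.38 − 111.37 = -2.99 m.
Vertical separation Δz = 75.66 − 19.16 = 56.50 m.
|i_v| = |Δh| / Δz = 2.99 / 56.50 = 0.0529.
Head is higher in the deep piezometer, so vertical flow is upward (discharge condition).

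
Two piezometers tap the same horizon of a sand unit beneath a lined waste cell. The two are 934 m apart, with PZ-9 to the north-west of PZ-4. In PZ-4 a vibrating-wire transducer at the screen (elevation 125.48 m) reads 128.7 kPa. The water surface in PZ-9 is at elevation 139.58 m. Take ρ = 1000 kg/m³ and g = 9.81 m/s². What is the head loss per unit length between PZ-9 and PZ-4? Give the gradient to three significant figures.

i ≈ 0.00105 m/m

Pressure head at PZ-4: ψ = P/(ρg) = 128.7×1000 / (1000 × 9.81) = 13.12 m.
Total head at PZ-4: h = z + ψ = 125.48 + 13.12 = 138.60 m.
Total head at PZ-9: h = 139.58 m (water level in the piezometer is the total head).
Head difference: h(PZ-4) − h(PZ-9) = 138.60 − 139.58 = -0.98 m.
Hydraulic gradient: i = |Δh| / L = 0.98 / 934 = 0.00105.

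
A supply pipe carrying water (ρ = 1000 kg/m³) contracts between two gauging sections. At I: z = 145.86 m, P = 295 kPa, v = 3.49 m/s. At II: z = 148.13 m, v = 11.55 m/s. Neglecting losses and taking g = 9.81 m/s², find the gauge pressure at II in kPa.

Pressure head at I: ψ₁ = P₁/(ρg) = 295×1000 / (1000 × 9.81) = 30.07 m.
Velocity heads: v₁²/2g = 3.49²/19.62 = 0.621 m; v₂²/2g = 11.55²/19.62 = 6.799 m.
Total head H = z₁ + ψ₁ + v₁²/2g = 145.86 + 30.07 + 0.621 = 176.55 m.
ψ₂ = H − z₂ − v₂²/2g = 176.55 − 148.13 − 6.799 = 21.62 m.
P₂ = ρgψ₂ = 1000 × 9.81 × 21.62 ≈ 212 kPa.

P₂ ≈ 212 kPa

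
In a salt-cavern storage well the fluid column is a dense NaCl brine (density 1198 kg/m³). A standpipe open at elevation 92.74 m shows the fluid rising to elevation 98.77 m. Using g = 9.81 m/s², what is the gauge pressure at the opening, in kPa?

P ≈ 70.9 kPa

Pressure head ψ = h − z = 98.77 − 92.74 = 6.03 m.
P = ρgψ = 1198 × 9.81 × 6.03 = 70867 Pa ≈ 70.9 kPa.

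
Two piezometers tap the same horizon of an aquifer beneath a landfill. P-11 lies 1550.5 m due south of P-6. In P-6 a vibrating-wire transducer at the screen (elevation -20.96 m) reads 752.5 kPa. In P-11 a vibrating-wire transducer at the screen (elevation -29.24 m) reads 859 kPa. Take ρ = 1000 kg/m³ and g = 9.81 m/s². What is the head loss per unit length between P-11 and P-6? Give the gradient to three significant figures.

i ≈ 0.00166 m/m

Pressure head at P-6: ψ = P/(ρg) = 752.5×1000 / (1000 × 9.81) = 76.71 m.
Total head at P-6: h = z + ψ = -20.96 + 76.71 = 55.75 m.
Pressure head at P-11: ψ = P/(ρg) = 859×1000 / (1000 × 9.81) = 87.56 m.
Total head at P-11: h = z + ψ = -29.24 + 87.56 = 58.32 m.
Head difference: h(P-6) − h(P-11) = 55.75 − 58.32 = -2.57 m.
Hydraulic gradient: i = |Δh| / L = 2.57 / 1550.5 = 0.00166.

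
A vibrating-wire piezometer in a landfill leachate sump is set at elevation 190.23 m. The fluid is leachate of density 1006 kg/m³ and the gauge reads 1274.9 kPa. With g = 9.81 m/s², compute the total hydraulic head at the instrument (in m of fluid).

h ≈ 319.41 m

ψ = P/(ρg) = 1274.9×1000 / (1006 × 9.81) = 129.18 m.
h = z + ψ = 190.23 + 129.18 = 319.41 m.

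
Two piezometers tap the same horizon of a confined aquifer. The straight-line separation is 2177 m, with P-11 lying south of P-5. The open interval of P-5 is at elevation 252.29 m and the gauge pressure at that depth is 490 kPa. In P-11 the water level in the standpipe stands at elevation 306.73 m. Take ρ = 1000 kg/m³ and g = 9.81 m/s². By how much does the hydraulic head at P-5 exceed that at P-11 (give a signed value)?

Δh ≈ -4.49 m

Pressure head at P-5: ψ = P/(ρg) = 490×1000 / (1000 × 9.81) = 49.95 m.
Total head at P-5: h = z + ψ = 252.29 + 49.95 = 302.24 m.
Total head at P-11: h = 306.73 m (water level in the piezometer is the total head).
Head difference: h(P-5) − h(P-11) = 302.24 − 306.73 = -4.49 m.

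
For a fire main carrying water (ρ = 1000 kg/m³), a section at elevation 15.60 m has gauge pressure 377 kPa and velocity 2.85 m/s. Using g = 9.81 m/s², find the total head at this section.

Pressure head ψ = P/(ρg) = 377×1000 / (1000 × 9.81) = 38.43 m.
Velocity head = v²/(2g) = 2.85² / (2 × 9.81) = 0.414 m.
h = z + ψ + v²/(2g) = 15.60 + 38.43 + 0.414 = 54.44 m.

h ≈ 54.44 m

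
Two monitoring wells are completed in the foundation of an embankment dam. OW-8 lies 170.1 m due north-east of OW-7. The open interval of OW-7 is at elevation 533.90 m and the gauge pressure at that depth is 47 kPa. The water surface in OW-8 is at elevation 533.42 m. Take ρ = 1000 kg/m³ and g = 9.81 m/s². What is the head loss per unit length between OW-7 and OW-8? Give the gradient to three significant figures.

i ≈ 0.0310 m/m

Pressure head at OW-7: ψ = P/(ρg) = 47×1000 / (1000 × 9.81) = 4.79 m.
Total head at OW-7: h = z + ψ = 533.90 + 4.79 = 538.69 m.
Total head at OW-8: h = 533.42 m (water level in the piezometer is the total head).
Head difference: h(OW-7) − h(OW-8) = 538.69 − 533.42 = 5.27 m.
Hydraulic gradient: i = |Δh| / L = 5.27 / 170.1 = 0.0310.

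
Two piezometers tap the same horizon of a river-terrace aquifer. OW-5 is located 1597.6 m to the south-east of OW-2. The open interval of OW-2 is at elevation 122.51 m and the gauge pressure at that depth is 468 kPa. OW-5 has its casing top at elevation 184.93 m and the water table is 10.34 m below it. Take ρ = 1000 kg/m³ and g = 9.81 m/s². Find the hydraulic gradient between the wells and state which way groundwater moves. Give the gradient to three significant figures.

Pressure head at OW-2: ψ = P/(ρg) = 468×1000 / (1000 × 9.81) = 47.71 m.
Total head at OW-2: h = z + ψ = 122.51 + 47.71 = 170.22 m.
Total head at OW-5: h = 184.93 − 10.34 = 174.59 m.
Head difference: h(OW-2) − h(OW-5) = 170.22 − 174.59 = -4.37 m.
Hydraulic gradient: i = |Δh| / L = 4.37 / 1597.6 = 0.00274.
Flow is from higher to lower head: from OW-5 toward OW-2, i.e. toward the north-west.

i ≈ 0.00274; groundwater flows toward the north-west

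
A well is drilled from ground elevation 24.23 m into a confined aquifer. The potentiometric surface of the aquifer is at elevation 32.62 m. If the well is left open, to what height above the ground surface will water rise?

Water rises to the potentiometric surface, so the rise above ground = 32.62 − 24.23 = 8.39 m.

≈ 8.39 m above ground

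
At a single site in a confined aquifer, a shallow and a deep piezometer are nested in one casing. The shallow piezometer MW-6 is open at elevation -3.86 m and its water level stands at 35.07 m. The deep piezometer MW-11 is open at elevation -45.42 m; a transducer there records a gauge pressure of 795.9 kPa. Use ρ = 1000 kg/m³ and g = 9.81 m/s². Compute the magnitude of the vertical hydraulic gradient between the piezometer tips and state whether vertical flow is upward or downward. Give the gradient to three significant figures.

|i_v| ≈ 0.0154; vertical flow is upward

Total head at MW-6: h = 35.07 m (water level in the standpipe).
Pressure head at MW-11: ψ = P/(ρg) = 795.9×1000 / (1000 × 9.81) = 81.13 m.
Total head at MW-11: h = z + ψ = -45.42 + 81.13 = 35.71 m.
Δh = h(MW-6) − h(MW-11) = 35.07 − 35.71 = -0.64 m.
Vertical separation Δz = -3.86 − (-45.42) = 41.56 m.
|i_v| = |Δh| / Δz = 0.64 / 41.56 = 0.0154.
Head is higher in the deep piezometer, so vertical flow is upward (discharge condition).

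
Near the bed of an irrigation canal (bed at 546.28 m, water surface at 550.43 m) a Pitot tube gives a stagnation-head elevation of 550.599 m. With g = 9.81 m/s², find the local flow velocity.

Near the bed, under hydrostatic conditions, the piezometric head (z + ψ) equals the free-surface elevation, 550.43 m.
Velocity head = total − piezometric = 550.599 − 550.43 = 0.169 m.
v = √(2g·h_v) = √(2 × 9.81 × 0.169) = 1.82 m/s.

v ≈ 1.82 m/s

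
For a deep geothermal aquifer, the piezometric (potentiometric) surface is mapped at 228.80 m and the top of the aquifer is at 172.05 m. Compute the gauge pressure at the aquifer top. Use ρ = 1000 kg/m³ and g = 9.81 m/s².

P ≈ 557 kPa

Pressure head at the aquifer top: ψ = h − z = 228.80 − 172.05 = 56.75 m.
P = ρgψ = 1000 × 9.81 × 56.75 = 556718 Pa ≈ 557 kPa.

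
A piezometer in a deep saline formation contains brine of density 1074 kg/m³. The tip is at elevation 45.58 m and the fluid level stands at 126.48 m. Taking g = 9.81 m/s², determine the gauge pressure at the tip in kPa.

P ≈ 852 kPa

Pressure head ψ = h − z = 126.48 − 45.58 = 80.90 m.
P = ρgψ = 1074 × 9.81 × 80.90 = 852358 Pa ≈ 852 kPa.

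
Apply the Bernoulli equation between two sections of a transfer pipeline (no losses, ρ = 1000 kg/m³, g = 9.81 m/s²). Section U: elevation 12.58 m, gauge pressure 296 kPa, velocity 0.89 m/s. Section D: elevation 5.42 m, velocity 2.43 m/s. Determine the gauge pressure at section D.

P₂ ≈ 364 kPa

Pressure head at U: ψ₁ = P₁/(ρg) = 296×1000 / (1000 × 9.81) = 30.17 m.
Velocity heads: v₁²/2g = 0.89²/19.62 = 0.040 m; v₂²/2g = 2.43²/19.62 = 0.301 m.
Total head H = z₁ + ψ₁ + v₁²/2g = 12.58 + 30.17 + 0.040 = 42.79 m.
ψ₂ = H − z₂ − v₂²/2g = 42.79 − 5.42 − 0.301 = 37.07 m.
P₂ = ρgψ₂ = 1000 × 9.81 × 37.07 ≈ 364 kPa.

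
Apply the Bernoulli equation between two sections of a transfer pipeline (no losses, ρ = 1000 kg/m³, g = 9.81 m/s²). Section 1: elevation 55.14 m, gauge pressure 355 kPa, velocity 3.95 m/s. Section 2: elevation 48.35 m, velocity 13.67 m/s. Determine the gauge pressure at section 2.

P₂ ≈ 336 kPa

Pressure head at 1: ψ₁ = P₁/(ρg) = 355×1000 / (1000 × 9.81) = 36.19 m.
Velocity heads: v₁²/2g = 3.95²/19.62 = 0.795 m; v₂²/2g = 13.67²/19.62 = 9.524 m.
Total head H = z₁ + ψ₁ + v₁²/2g = 55.14 + 36.19 + 0.795 = 92.12 m.
ψ₂ = H − z₂ − v₂²/2g = 92.12 − 48.35 − 9.524 = 34.25 m.
P₂ = ρgψ₂ = 1000 × 9.81 × 34.25 ≈ 336 kPa.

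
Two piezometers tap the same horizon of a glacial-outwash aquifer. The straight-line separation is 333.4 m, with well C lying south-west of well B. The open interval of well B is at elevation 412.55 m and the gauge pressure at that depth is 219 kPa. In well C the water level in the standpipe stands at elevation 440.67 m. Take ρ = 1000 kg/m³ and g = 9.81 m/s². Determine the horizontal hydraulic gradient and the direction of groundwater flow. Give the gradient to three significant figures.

i ≈ 0.0174; groundwater flows toward the north-east

Pressure head at well B: ψ = P/(ρg) = 219×1000 / (1000 × 9.81) = 22.32 m.
Total head at well B: h = z + ψ = 412.55 + 22.32 = 434.87 m.
Total head at well C: h = 440.67 m (water level in the piezometer is the total head).
Head difference: h(well B) − h(well C) = 434.87 − 440.67 = -5.80 m.
Hydraulic gradient: i = |Δh| / L = 5.80 / 333.4 = 0.0174.
Flow is from higher to lower head: from well C toward well B, i.e. toward the north-east.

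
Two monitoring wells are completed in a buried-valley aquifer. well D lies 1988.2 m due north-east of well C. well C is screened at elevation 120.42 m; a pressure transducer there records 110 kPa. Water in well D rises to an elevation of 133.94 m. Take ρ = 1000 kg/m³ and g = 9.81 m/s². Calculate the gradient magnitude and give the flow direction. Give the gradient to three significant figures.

i ≈ 0.00116; groundwater flows toward the south-west

Pressure head at well C: ψ = P/(ρg) = 110×1000 / (1000 × 9.81) = 11.21 m.
Total head at well C: h = z + ψ = 120.42 + 11.21 = 131.63 m.
Total head at well D: h = 133.94 m (water level in the piezometer is the total head).
Head difference: h(well C) − h(well D) = 131.63 − 133.94 = -2.31 m.
Hydraulic gradient: i = |Δh| / L = 2.31 / 1988.2 = 0.00116.
Flow is from higher to lower head: from well D toward well C, i.e. toward the south-west.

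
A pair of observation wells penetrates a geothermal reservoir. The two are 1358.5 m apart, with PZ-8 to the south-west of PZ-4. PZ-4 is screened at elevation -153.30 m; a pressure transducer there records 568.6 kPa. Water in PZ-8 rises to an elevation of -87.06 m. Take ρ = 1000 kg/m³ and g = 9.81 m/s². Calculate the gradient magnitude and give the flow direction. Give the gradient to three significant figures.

i ≈ 0.00609; groundwater flows toward the north-east

Pressure head at PZ-4: ψ = P/(ρg) = 568.6×1000 / (1000 × 9.81) = 57.96 m.
Total head at PZ-4: h = z + ψ = -153.30 + 57.96 = -95.34 m.
Total head at PZ-8: h = -87.06 m (water level in the piezometer is the total head).
Head difference: h(PZ-4) − h(PZ-8) = -95.34 − (-87.06) = -8.28 m.
Hydraulic gradient: i = |Δh| / L = 8.28 / 1358.5 = 0.00609.
Flow is from higher to lower head: from PZ-8 toward PZ-4, i.e. toward the north-east.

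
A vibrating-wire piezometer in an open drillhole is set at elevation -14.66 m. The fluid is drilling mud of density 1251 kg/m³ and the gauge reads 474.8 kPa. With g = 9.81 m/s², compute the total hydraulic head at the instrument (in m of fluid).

ψ = P/(ρg) = 474.8×1000 / (1251 × 9.81) = 38.69 m.
h = z + ψ = -14.66 + 38.69 = 24.03 m.

h ≈ 24.03 m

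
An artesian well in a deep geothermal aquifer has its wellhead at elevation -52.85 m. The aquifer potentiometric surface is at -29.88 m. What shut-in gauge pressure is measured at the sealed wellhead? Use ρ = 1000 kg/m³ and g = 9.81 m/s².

Head above the cap: Δh = -29.88 − (-52.85) = 22.97 m.
P = ρgΔh = 1000 × 9.81 × 22.97 = 225336 Pa ≈ 225 kPa.

P ≈ 225 kPa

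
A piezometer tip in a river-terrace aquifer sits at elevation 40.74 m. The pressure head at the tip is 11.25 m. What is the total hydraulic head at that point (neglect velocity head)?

h = z + ψ = 40.74 + 11.25 = 51.99 m.

h ≈ 51.99 m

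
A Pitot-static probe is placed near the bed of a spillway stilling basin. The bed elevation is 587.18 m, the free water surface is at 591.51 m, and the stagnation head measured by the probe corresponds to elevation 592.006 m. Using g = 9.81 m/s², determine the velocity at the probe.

v ≈ 3.12 m/s

Near the bed, under hydrostatic conditions, the piezometric head (z + ψ) equals the free-surface elevation, 591.51 m.
Velocity head = total − piezometric = 592.006 − 591.51 = 0.496 m.
v = √(2g·h_v) = √(2 × 9.81 × 0.496) = 3.12 m/s.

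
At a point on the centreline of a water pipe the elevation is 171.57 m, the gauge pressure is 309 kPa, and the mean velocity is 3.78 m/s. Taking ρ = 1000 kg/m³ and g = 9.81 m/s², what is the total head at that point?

h ≈ 203.80 m

Pressure head ψ = P/(ρg) = 309×1000 / (1000 × 9.81) = 31.50 m.
Velocity head = v²/(2g) = 3.78² / (2 × 9.81) = 0.728 m.
h = z + ψ + v²/(2g) = 171.57 + 31.50 + 0.728 = 203.80 m.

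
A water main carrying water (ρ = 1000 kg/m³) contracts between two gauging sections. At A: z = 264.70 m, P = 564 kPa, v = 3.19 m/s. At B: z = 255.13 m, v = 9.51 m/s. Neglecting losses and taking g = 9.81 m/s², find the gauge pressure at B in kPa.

Pressure head at A: ψ₁ = P₁/(ρg) = 564×1000 / (1000 × 9.81) = 57.49 m.
Velocity heads: v₁²/2g = 3.19²/19.62 = 0.519 m; v₂²/2g = 9.51²/19.62 = 4.610 m.
Total head H = z₁ + ψ₁ + v₁²/2g = 264.70 + 57.49 + 0.519 = 322.71 m.
ψ₂ = H − z₂ − v₂²/2g = 322.71 − 255.13 − 4.610 = 62.97 m.
P₂ = ρgψ₂ = 1000 × 9.81 × 62.97 ≈ 618 kPa.

P₂ ≈ 618 kPa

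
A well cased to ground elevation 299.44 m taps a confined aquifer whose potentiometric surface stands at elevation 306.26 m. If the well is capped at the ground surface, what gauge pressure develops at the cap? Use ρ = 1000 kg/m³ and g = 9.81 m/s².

Head above the cap: Δh = 306.26 − 299.44 = 6.82 m.
P = ρgΔh = 1000 × 9.81 × 6.82 = 66904 Pa ≈ 66.9 kPa.

P ≈ 66.9 kPa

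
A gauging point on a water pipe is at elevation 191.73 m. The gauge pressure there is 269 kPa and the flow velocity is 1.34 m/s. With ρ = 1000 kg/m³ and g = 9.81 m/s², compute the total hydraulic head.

Pressure head ψ = P/(ρg) = 269×1000 / (1000 × 9.81) = 27.42 m.
Velocity head = v²/(2g) = 1.34² / (2 × 9.81) = 0.092 m.
h = z + ψ + v²/(2g) = 191.73 + 27.42 + 0.092 = 219.24 m.

h ≈ 219.24 m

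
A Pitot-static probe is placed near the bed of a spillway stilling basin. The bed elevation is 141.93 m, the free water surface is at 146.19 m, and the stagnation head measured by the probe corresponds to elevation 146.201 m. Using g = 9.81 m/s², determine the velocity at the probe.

v ≈ 0.465 m/s

Near the bed, under hydrostatic conditions, the piezometric head (z + ψ) equals the free-surface elevation, 146.19 m.
Velocity head = total − piezometric = 146.201 − 146.19 = 0.011 m.
v = √(2g·h_v) = √(2 × 9.81 × 0.011) = 0.465 m/s.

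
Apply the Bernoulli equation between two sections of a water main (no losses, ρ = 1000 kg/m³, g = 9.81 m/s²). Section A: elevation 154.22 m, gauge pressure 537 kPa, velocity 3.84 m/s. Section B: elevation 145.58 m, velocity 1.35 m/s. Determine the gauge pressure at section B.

Pressure head at A: ψ₁ = P₁/(ρg) = 537×1000 / (1000 × 9.81) = 54.74 m.
Velocity heads: v₁²/2g = 3.84²/19.62 = 0.752 m; v₂²/2g = 1.35²/19.62 = 0.093 m.
Total head H = z₁ + ψ₁ + v₁²/2g = 154.22 + 54.74 + 0.752 = 209.71 m.
ψ₂ = H − z₂ − v₂²/2g = 209.71 − 145.58 − 0.093 = 64.04 m.
P₂ = ρgψ₂ = 1000 × 9.81 × 64.04 ≈ 628 kPa.

P₂ ≈ 628 kPa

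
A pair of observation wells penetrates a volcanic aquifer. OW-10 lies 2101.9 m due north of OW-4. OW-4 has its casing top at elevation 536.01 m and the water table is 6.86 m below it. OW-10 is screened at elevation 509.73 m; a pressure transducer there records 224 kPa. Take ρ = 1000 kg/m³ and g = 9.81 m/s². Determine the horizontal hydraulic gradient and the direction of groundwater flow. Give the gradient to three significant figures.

Total head at OW-4: h = 536.01 − 6.86 = 529.15 m.
Pressure head at OW-10: ψ = P/(ρg) = 224×1000 / (1000 × 9.81) = 22.83 m.
Total head at OW-10: h = z + ψ = 509.73 + 22.83 = 532.56 m.
Head difference: h(OW-4) − h(OW-10) = 529.15 − 532.56 = -3.41 m.
Hydraulic gradient: i = |Δh| / L = 3.41 / 2101.9 = 0.00162.
Flow is from higher to lower head: from OW-10 toward OW-4, i.e. toward the south.

i ≈ 0.00162; groundwater flows toward the south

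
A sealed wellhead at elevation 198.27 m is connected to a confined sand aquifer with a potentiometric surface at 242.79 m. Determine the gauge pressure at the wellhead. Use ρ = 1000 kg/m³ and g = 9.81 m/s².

Head above the cap: Δh = 242.79 − 198.27 = 44.52 m.
P = ρgΔh = 1000 × 9.81 × 44.52 = 436741 Pa ≈ 437 kPa.

P ≈ 437 kPa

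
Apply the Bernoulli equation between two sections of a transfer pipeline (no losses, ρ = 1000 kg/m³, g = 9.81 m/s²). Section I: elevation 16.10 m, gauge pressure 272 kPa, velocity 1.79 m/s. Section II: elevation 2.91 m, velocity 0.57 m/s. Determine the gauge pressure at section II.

Pressure head at I: ψ₁ = P₁/(ρg) = 272×1000 / (1000 × 9.81) = 27.73 m.
Velocity heads: v₁²/2g = 1.79²/19.62 = 0.163 m; v₂²/2g = 0.57²/19.62 = 0.017 m.
Total head H = z₁ + ψ₁ + v₁²/2g = 16.10 + 27.73 + 0.163 = 43.99 m.
ψ₂ = H − z₂ − v₂²/2g = 43.99 − 2.91 − 0.017 = 41.06 m.
P₂ = ρgψ₂ = 1000 × 9.81 × 41.06 ≈ 403 kPa.

P₂ ≈ 403 kPa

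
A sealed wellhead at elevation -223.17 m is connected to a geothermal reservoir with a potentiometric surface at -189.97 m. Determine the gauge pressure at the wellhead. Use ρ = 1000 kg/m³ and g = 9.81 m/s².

Head above the cap: Δh = -189.97 − (-223.17) = 33.20 m.
P = ρgΔh = 1000 × 9.81 × 33.20 = 325692 Pa ≈ 326 kPa.

P ≈ 326 kPa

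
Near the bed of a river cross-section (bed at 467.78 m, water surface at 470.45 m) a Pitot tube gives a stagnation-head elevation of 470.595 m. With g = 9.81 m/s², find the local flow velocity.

Near the bed, under hydrostatic conditions, the piezometric head (z + ψ) equals the free-surface elevation, 470.45 m.
Velocity head = total − piezometric = 470.595 − 470.45 = 0.145 m.
v = √(2g·h_v) = √(2 × 9.81 × 0.145) = 1.69 m/s.

v ≈ 1.69 m/s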